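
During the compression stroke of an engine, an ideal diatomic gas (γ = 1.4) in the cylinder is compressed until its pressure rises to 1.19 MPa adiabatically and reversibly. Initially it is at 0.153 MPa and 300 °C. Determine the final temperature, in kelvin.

Along an adiabat T P^((1−γ)/γ) is constant, so T₂ = T₁ (P₂/P₁)^((γ−1)/γ).
T₁ = 300 °C = 573.1 K.
T₂ = 573.1 × (1.19/0.153)^(0.286) = 1030 K.

T₂ ≈ 1030 K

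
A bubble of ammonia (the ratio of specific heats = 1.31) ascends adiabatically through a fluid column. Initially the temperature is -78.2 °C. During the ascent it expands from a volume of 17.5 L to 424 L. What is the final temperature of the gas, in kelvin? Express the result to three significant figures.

Adiabatic: T₁V₁^(γ−1) = T₂V₂^(γ−1) ⇒ T₂ = T₁ (V₁/V₂)^(γ−1).
T₁ = -78.2 °C = 194.9 K.
T₂ = 194.9 × (17.5/424)^(0.31) = 72.57 K.

T₂ ≈ 72.6 K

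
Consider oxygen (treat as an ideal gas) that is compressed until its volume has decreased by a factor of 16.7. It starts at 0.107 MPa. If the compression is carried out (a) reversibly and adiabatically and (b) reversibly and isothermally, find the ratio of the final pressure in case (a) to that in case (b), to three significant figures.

P_adiabatic / P_isothermal ≈ 3.08

For a diatomic ideal gas γ = 7/5.
Isothermal: P_b = P₁(V₁/V₂) = 0.107×16.7.
Adiabatic: P_a = P₁(V₁/V₂)^γ = 0.107×16.7^(7/5).
P_a/P_b = (V₁/V₂)^(γ−1) = 16.7^(2/5) = 3.084.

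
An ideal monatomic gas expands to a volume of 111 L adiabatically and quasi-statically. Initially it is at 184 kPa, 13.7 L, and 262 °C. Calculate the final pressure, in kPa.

P₂ ≈ 5.63 kPa

Adiabatic: P₁V₁^γ = P₂V₂^γ ⇒ P₂ = P₁ (V₁/V₂)^γ.
γ = 5/3 for a monatomic ideal gas.
P₂ = 184 × (13.7/111)^(5/3) = 5.63 kPa.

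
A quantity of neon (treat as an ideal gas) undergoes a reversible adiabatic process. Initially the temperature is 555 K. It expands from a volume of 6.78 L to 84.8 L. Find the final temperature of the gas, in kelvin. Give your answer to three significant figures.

T₂ ≈ 103 K

Adiabatic: T₁V₁^(γ−1) = T₂V₂^(γ−1) ⇒ T₂ = T₁ (V₁/V₂)^(γ−1).
For a monatomic ideal gas γ = 5/3, so γ−1 = 2/3.
T₂ = 555 × (6.78/84.8)^(2/3) = 103 K.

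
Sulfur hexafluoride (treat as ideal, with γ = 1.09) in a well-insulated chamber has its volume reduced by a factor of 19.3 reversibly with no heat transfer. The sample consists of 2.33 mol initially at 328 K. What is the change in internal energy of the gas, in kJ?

ΔU ≈ 21.6 kJ

Adiabatic: T₁V₁^(γ−1) = T₂V₂^(γ−1) ⇒ T₂ = T₁ (V₁/V₂)^(γ−1).
T₂ = 328 × 19.3^(0.09) = 428.1 K.
Q = 0, so ΔU = W_on_gas = nCᵥΔT with Cᵥ = R/(γ−1) = 92.38 J/(mol·K).
ΔU = 2.33 × 92.38 × (428.1 − 328) = 21550 J.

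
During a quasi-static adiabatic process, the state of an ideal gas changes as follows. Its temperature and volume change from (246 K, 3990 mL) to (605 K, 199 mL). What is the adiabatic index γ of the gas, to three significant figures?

TV^(γ−1) = const ⇒ γ − 1 = ln(T₂/T₁) / ln(V₁/V₂).
γ = 1 + ln(605/246) / ln(3990/199) = 1.3.

γ ≈ 1.30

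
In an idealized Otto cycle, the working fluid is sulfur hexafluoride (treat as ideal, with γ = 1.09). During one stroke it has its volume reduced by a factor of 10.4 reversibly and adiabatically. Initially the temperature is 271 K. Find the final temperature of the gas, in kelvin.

T₂ ≈ 335 K

For a reversible adiabat TV^(γ−1) is constant, so T₂ = T₁ (V₁/V₂)^(γ−1).
T₂ = 271 × 10.4^(0.09) = 334.6 K.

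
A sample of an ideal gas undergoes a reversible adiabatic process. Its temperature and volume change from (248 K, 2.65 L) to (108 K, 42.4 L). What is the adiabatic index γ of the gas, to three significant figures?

γ ≈ 1.30

TV^(γ−1) = const ⇒ γ − 1 = ln(T₂/T₁) / ln(V₁/V₂).
γ = 1 + ln(108/248) / ln(2.65/42.4) = 1.3.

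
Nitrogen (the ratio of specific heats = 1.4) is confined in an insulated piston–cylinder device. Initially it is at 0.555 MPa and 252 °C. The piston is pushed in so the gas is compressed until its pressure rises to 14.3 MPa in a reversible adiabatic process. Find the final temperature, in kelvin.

T₂ ≈ 1330 K

Along an adiabat T P^((1−γ)/γ) is constant, so T₂ = T₁ (P₂/P₁)^((γ−1)/γ).
T₁ = 252 °C = 525.1 K.
T₂ = 525.1 × (14.3/0.555)^(0.286) = 1329 K.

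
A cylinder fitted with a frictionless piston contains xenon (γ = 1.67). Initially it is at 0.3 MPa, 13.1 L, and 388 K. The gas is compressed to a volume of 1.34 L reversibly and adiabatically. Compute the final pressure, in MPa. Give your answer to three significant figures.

P₂ ≈ 13.5 MPa

Since PV^γ is constant along a reversible adiabat, P₂ = P₁ (V₁/V₂)^γ.
P₂ = 0.3 × (13.1/1.34)^(1.67) = 13.51 MPa.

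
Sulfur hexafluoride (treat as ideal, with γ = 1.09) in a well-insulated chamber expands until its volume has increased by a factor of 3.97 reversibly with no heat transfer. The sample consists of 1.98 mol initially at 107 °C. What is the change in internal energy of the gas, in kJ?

Adiabatic: T₁V₁^(γ−1) = T₂V₂^(γ−1) ⇒ T₂ = T₁ (V₁/V₂)^(γ−1).
T₁ = 107 °C = 380.1 K.
T₂ = 380.1 × (1/3.97)^(0.09) = 335.8 K.
Q = 0, so ΔU = W_on_gas = nCᵥΔT with Cᵥ = R/(γ−1) = 92.38 J/(mol·K).
ΔU = 1.98 × 92.38 × (335.8 − 380.1) = -8114 J.

ΔU ≈ -8.11 kJ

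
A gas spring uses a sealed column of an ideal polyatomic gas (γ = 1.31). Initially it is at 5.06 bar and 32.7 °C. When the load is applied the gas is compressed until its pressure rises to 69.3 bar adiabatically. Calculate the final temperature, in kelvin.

T₂ ≈ 568 K

Along an adiabat T P^((1−γ)/γ) is constant, so T₂ = T₁ (P₂/P₁)^((γ−1)/γ).
T₁ = 32.7 °C = 305.8 K.
T₂ = 305.8 × (69.3/5.06)^(0.237) = 568.2 K.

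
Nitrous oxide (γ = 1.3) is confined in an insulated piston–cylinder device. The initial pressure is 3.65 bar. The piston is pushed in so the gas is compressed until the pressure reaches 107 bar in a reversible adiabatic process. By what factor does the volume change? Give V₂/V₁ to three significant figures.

V₂/V₁ ≈ 0.0744

From PV^γ = const, V₂/V₁ = (P₁/P₂)^(1/γ).
V₂/V₁ = (3.65/107)^(0.769) = 0.07438.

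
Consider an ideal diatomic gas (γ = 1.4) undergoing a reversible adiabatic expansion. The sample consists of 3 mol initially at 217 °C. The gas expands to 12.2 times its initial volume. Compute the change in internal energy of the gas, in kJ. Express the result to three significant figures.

ΔU ≈ -19.3 kJ

For a reversible adiabat TV^(γ−1) is constant, so T₂ = T₁ (V₁/V₂)^(γ−1).
T₁ = 217 °C = 490.1 K.
T₂ = 490.1 × (1/12.2)^(0.4) = 180.2 K.
Q = 0, so ΔU = W_on_gas = nCᵥΔT with Cᵥ = R/(γ−1) = 20.79 J/(mol·K).
ΔU = 3 × 20.79 × (180.2 − 490.1) = -19330 J.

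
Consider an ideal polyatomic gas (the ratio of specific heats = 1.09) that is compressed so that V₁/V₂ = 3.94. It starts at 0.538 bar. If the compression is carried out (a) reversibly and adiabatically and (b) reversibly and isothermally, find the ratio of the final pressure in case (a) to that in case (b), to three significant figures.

P_adiabatic / P_isothermal ≈ 1.13

Isothermal: P_b = P₁(V₁/V₂) = 0.538×3.94.
Adiabatic: P_a = P₁(V₁/V₂)^γ = 0.538×3.94^(1.09).
P_a/P_b = (V₁/V₂)^(γ−1) = 3.94^(0.09) = 1.131.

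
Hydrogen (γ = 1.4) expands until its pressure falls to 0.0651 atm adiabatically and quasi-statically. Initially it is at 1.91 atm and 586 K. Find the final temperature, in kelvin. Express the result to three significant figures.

T₂ ≈ 223 K

Adiabatic: T₂/T₁ = (P₂/P₁)^((γ−1)/γ).
T₂ = 586 × (0.0651/1.91)^(0.286) = 223.2 K.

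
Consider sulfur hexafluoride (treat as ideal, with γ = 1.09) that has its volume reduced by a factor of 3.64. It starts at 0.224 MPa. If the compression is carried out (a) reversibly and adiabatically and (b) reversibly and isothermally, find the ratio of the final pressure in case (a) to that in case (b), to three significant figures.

Isothermal: P_b = P₁(V₁/V₂) = 0.224×3.64.
Adiabatic: P_a = P₁(V₁/V₂)^γ = 0.224×3.64^(1.09).
P_a/P_b = (V₁/V₂)^(γ−1) = 3.64^(0.09) = 1.123.

P_adiabatic / P_isothermal ≈ 1.12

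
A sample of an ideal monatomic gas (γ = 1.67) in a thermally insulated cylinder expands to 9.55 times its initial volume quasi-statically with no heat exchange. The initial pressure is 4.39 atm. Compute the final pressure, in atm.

P₂ ≈ 0.101 atm

Adiabatic: P₁V₁^γ = P₂V₂^γ ⇒ P₂ = P₁ (V₁/V₂)^γ.
P₂ = 4.39 × (1/9.55)^(1.67) = 0.1014 atm.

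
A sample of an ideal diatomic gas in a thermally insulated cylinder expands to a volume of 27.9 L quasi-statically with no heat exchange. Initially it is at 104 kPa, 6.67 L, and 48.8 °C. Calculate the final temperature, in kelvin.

Adiabatic: T₁V₁^(γ−1) = T₂V₂^(γ−1) ⇒ T₂ = T₁ (V₁/V₂)^(γ−1).
γ = 7/5 for a diatomic ideal gas.
T₁ = 48.8 °C = 321.9 K.
T₂ = 321.9 × (6.67/27.9)^(2/5) = 181.6 K.

T₂ ≈ 182 K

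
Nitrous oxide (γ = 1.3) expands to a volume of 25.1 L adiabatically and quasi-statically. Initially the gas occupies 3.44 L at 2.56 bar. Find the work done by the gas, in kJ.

W ≈ 1.32 kJ

P₂ = P₁(V₁/V₂)^γ = 2.56×(3.44/25.1)^(1.3) = 0.1933 bar.
For a reversible adiabat, W_by_gas = (P₁V₁ − P₂V₂)/(γ−1).
W_by = (256000×0.00344 − 19330×0.0251) / (0.3) = 1318 J.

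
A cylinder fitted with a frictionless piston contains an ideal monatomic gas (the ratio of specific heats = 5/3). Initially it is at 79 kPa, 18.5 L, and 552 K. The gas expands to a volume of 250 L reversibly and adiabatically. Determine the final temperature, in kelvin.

T₂ ≈ 97.3 K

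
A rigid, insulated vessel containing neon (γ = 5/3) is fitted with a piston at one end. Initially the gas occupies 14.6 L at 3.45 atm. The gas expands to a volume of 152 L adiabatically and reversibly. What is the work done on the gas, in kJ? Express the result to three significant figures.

P₂ = P₁(V₁/V₂)^γ = 3.45×(14.6/152)^(5/3) = 0.0695 atm.
For a reversible adiabat, W_by_gas = (P₁V₁ − P₂V₂)/(γ−1).
W_by = (349600×0.0146 − 7042×0.152) / (2/3) = 6050 J.
W_on_gas = −W_by = -6050 J.

W ≈ -6.05 kJ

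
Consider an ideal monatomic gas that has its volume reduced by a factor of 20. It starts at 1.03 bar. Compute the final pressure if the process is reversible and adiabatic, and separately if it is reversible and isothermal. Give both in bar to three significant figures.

For a monatomic ideal gas γ = 5/3.
Isothermal: P₂ = P₁(V₁/V₂) = 1.03×20 = 20.6 bar.
Adiabatic: P₂ = P₁(V₁/V₂)^γ = 1.03×20^(5/3) = 151.8 bar.

adiabatic: 152 bar; isothermal: 20.6 bar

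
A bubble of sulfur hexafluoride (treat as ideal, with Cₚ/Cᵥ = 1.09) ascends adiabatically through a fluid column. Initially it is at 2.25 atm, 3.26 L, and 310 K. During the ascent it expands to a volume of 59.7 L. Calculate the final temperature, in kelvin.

T₂ ≈ 239 K

For a reversible adiabat TV^(γ−1) is constant, so T₂ = T₁ (V₁/V₂)^(γ−1).
T₂ = 310 × (3.26/59.7)^(0.09) = 238.6 K.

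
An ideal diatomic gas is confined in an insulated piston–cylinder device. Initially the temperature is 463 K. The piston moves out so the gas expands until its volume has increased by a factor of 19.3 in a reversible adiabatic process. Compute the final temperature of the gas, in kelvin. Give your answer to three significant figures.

T₂ ≈ 142 K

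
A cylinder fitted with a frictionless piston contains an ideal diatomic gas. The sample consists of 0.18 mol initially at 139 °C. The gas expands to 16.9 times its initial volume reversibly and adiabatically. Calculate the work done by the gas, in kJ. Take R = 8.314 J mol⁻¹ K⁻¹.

W ≈ 1.04 kJ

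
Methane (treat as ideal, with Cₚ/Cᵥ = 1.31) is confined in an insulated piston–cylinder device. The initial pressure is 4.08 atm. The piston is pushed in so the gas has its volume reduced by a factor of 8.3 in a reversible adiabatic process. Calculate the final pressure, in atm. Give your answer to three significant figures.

P₂ ≈ 65.3 atm

Since PV^γ is constant along a reversible adiabat, P₂ = P₁ (V₁/V₂)^γ.
P₂ = 4.08 × 8.3^(1.31) = 65.26 atm.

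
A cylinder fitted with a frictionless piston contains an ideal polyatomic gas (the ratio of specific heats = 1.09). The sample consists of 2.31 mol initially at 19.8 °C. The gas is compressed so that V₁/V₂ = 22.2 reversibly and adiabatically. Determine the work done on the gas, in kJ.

Adiabatic: T₁V₁^(γ−1) = T₂V₂^(γ−1) ⇒ T₂ = T₁ (V₁/V₂)^(γ−1).
T₁ = 19.8 °C = 292.9 K.
T₂ = 292.9 × 22.2^(0.09) = 387.2 K.
Q = 0, so ΔU = W_on_gas = nCᵥΔT with Cᵥ = R/(γ−1) = 92.38 J/(mol·K).
ΔU = 2.31 × 92.38 × (387.2 − 292.9) = 20120 J.

W ≈ 20.1 kJ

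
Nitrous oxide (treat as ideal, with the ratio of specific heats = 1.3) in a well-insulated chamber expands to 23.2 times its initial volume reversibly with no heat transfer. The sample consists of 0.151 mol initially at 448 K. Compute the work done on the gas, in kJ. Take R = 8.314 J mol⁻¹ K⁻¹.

W ≈ -1.14 kJ

For a reversible adiabat TV^(γ−1) is constant, so T₂ = T₁ (V₁/V₂)^(γ−1).
T₂ = 448 × (1/23.2)^(0.3) = 174.4 K.
Q = 0, so ΔU = W_on_gas = nCᵥΔT with Cᵥ = R/(γ−1) = 27.71 J/(mol·K).
ΔU = 0.151 × 27.71 × (174.4 − 448) = -1145 J.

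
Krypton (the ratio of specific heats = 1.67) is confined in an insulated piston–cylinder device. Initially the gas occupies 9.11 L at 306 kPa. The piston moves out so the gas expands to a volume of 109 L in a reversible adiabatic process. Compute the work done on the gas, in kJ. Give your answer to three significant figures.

W ≈ -3.37 kJ

P₂ = P₁(V₁/V₂)^γ = 306×(9.11/109)^(1.67) = 4.849 kPa.
For a reversible adiabat, W_by_gas = (P₁V₁ − P₂V₂)/(γ−1).
W_by = (306000×0.00911 − 4849×0.109) / (0.67) = 3372 J.
W_on_gas = −W_by = -3372 J.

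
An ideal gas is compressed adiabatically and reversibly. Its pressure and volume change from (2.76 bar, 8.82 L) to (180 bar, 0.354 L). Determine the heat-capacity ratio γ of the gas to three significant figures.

γ ≈ 1.30

PV^γ = const ⇒ γ = ln(P₂/P₁) / ln(V₁/V₂).
γ = ln(180/2.76) / ln(8.82/0.354) = 1.299.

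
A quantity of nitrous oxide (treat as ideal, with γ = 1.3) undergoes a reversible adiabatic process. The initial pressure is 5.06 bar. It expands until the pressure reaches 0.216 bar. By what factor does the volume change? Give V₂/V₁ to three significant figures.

From PV^γ = const, V₂/V₁ = (P₁/P₂)^(1/γ).
V₂/V₁ = (5.06/0.216)^(0.769) = 11.31.

V₂/V₁ ≈ 11.3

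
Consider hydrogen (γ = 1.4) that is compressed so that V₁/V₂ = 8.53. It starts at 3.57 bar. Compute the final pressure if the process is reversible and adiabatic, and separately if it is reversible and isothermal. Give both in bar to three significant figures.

Isothermal: P₂ = P₁(V₁/V₂) = 3.57×8.53 = 30.45 bar.
Adiabatic: P₂ = P₁(V₁/V₂)^γ = 3.57×8.53^(1.4) = 71.78 bar.

adiabatic: 71.8 bar; isothermal: 30.5 bar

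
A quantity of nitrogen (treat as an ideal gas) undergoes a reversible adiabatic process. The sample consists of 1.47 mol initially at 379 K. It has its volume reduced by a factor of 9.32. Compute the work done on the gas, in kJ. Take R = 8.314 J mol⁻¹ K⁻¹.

Adiabatic: T₁V₁^(γ−1) = T₂V₂^(γ−1) ⇒ T₂ = T₁ (V₁/V₂)^(γ−1).
γ = 7/5 for a diatomic ideal gas, so γ−1 = 2/5.
T₂ = 379 × 9.32^(2/5) = 925.6 K.
Q = 0, so ΔU = W_on_gas = nCᵥΔT with Cᵥ = R/(γ−1) = 20.79 J/(mol·K).
ΔU = 1.47 × 20.79 × (925.6 − 379) = 16700 J.

W ≈ 16.7 kJ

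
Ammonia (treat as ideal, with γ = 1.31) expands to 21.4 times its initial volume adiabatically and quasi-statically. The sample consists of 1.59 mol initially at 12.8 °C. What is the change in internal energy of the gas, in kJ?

For a reversible adiabat TV^(γ−1) is constant, so T₂ = T₁ (V₁/V₂)^(γ−1).
T₁ = 12.8 °C = 285.9 K.
T₂ = 285.9 × (1/21.4)^(0.31) = 110.6 K.
Q = 0, so ΔU = W_on_gas = nCᵥΔT with Cᵥ = R/(γ−1) = 26.82 J/(mol·K).
ΔU = 1.59 × 26.82 × (110.6 − 285.9) = -7476 J.

ΔU ≈ -7.48 kJ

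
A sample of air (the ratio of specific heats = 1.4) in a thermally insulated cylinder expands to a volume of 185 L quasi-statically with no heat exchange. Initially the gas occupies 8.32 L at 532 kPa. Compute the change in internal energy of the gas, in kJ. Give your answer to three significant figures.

ΔU ≈ -7.87 kJ

P₂ = P₁(V₁/V₂)^γ = 532×(8.32/185)^(1.4) = 6.919 kPa.
For a reversible adiabat, W_by_gas = (P₁V₁ − P₂V₂)/(γ−1).
W_by = (532000×0.00832 − 6919×0.185) / (0.4) = 7866 J.
Q = 0 ⇒ ΔU = −W_by = -7866 J.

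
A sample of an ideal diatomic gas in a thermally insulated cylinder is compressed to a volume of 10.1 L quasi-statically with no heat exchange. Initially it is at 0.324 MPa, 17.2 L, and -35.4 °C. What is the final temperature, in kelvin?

For a reversible adiabat TV^(γ−1) is constant, so T₂ = T₁ (V₁/V₂)^(γ−1).
γ = 7/5 for a diatomic ideal gas.
T₁ = -35.4 °C = 237.7 K.
T₂ = 237.7 × (17.2/10.1)^(2/5) = 294.2 K.

T₂ ≈ 294 K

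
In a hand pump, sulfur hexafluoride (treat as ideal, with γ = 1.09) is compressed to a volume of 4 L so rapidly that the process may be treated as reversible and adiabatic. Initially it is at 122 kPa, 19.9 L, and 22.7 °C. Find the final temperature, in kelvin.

For a reversible adiabat TV^(γ−1) is constant, so T₂ = T₁ (V₁/V₂)^(γ−1).
T₁ = 22.7 °C = 295.8 K.
T₂ = 295.8 × (19.9/4)^(0.09) = 341.8 K.

T₂ ≈ 342 K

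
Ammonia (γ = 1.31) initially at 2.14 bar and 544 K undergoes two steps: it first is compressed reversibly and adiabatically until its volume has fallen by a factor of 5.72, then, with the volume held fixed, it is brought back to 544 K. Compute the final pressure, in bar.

Adiabatic step (PV^γ = const): P₂ = 2.14×5.72^(1.31) = 21.02 bar; T₂ = 544×5.72^(0.31) = 934.1 K.
Isochoric: P₃ = P₂(T₃/T₂) = 21.02 × (544/934.1) = 12.24 bar.

P₃ ≈ 12.2 bar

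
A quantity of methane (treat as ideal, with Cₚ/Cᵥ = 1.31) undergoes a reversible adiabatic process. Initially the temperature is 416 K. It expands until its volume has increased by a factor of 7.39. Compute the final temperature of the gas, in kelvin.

Adiabatic: T₁V₁^(γ−1) = T₂V₂^(γ−1) ⇒ T₂ = T₁ (V₁/V₂)^(γ−1).
T₂ = 416 × (1/7.39)^(0.31) = 223.8 K.

T₂ ≈ 224 K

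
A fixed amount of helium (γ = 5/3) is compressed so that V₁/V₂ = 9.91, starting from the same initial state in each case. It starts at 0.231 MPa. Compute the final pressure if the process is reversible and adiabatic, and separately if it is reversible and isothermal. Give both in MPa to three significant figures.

Isothermal: P₂ = P₁(V₁/V₂) = 0.231×9.91 = 2.289 MPa.
Adiabatic: P₂ = P₁(V₁/V₂)^γ = 0.231×9.91^(5/3) = 10.56 MPa.

adiabatic: 10.6 MPa; isothermal: 2.29 MPa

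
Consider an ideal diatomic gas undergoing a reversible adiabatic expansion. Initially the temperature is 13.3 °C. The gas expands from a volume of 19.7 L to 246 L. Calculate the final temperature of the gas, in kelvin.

Adiabatic: T₁V₁^(γ−1) = T₂V₂^(γ−1) ⇒ T₂ = T₁ (V₁/V₂)^(γ−1).
For a diatomic ideal gas γ = 7/5, so γ−1 = 2/5.
T₁ = 13.3 °C = 286.4 K.
T₂ = 286.4 × (19.7/246)^(2/5) = 104.3 K.

T₂ ≈ 104 K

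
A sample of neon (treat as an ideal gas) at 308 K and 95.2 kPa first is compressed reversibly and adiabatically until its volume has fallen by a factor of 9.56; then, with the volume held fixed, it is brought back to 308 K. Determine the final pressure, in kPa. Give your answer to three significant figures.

P₃ ≈ 910 kPa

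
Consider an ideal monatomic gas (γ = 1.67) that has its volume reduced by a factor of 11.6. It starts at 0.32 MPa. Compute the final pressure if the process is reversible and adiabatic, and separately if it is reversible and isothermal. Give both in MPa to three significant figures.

adiabatic: 19.2 MPa; isothermal: 3.71 MPa

Isothermal: P₂ = P₁(V₁/V₂) = 0.32×11.6 = 3.712 MPa.
Adiabatic: P₂ = P₁(V₁/V₂)^γ = 0.32×11.6^(1.67) = 19.18 MPa.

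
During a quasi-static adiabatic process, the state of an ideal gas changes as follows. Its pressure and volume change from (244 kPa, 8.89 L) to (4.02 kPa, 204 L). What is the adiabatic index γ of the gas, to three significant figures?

PV^γ = const ⇒ γ = ln(P₂/P₁) / ln(V₁/V₂).
γ = ln(4.02/244) / ln(8.89/204) = 1.31.

γ ≈ 1.31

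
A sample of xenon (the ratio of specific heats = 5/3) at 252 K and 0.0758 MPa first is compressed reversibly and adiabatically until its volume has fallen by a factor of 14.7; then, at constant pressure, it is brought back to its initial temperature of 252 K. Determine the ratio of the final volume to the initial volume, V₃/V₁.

Adiabatic step: V₂/V₁ = 0.06803; T₂ = T₁·14.7^(2/3) = 1512 K.
Isobaric step: V₃/V₂ = T₃/T₂ = 252/1512.
V₃/V₁ = (V₂/V₁)(V₃/V₂) = 0.06803 × (252/1512) = 0.01134.

V₃/V₁ ≈ 0.0113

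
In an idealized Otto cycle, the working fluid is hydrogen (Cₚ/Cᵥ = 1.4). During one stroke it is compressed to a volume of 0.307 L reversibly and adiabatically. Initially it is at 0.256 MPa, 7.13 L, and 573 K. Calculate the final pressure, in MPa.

Since PV^γ is constant along a reversible adiabat, P₂ = P₁ (V₁/V₂)^γ.
P₂ = 0.256 × (7.13/0.307)^(1.4) = 20.92 MPa.

P₂ ≈ 20.9 MPa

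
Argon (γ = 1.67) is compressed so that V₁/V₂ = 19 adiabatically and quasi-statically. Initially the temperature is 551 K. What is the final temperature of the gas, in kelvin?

T₂ ≈ 3960 K

Adiabatic: T₁V₁^(γ−1) = T₂V₂^(γ−1) ⇒ T₂ = T₁ (V₁/V₂)^(γ−1).
T₂ = 551 × 19^(0.67) = 3962 K.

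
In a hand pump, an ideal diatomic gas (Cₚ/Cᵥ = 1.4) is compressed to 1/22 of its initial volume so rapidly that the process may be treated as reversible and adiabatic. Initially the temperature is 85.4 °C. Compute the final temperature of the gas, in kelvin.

T₂ ≈ 1230 K

Adiabatic: T₁V₁^(γ−1) = T₂V₂^(γ−1) ⇒ T₂ = T₁ (V₁/V₂)^(γ−1).
T₁ = 85.4 °C = 358.5 K.
T₂ = 358.5 × 22^(0.4) = 1235 K.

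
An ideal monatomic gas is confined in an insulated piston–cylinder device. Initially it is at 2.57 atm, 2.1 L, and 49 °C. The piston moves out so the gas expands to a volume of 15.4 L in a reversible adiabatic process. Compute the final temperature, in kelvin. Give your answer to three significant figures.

T₂ ≈ 85.3 K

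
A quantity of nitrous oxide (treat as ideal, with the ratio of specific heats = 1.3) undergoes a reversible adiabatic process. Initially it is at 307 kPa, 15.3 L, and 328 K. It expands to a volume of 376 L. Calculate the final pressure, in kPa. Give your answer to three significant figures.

P₂ ≈ 4.78 kPa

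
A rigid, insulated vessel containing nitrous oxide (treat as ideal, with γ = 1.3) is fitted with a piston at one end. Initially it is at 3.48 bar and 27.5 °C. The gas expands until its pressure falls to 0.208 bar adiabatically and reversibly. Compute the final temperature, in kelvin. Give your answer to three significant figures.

T₂ ≈ 157 K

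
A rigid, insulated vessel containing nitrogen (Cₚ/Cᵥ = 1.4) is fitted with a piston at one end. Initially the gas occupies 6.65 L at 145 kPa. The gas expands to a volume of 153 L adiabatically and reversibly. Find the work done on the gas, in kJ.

P₂ = P₁(V₁/V₂)^γ = 145×(6.65/153)^(1.4) = 1.798 kPa.
For a reversible adiabat, W_by_gas = (P₁V₁ − P₂V₂)/(γ−1).
W_by = (145000×0.00665 − 1798×0.153) / (0.4) = 1723 J.
W_on_gas = −W_by = -1723 J.

W ≈ -1.72 kJ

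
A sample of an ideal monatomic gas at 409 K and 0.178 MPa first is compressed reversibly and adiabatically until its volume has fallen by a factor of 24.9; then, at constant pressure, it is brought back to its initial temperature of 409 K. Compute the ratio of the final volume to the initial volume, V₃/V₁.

V₃/V₁ ≈ 0.00471

For a monatomic ideal gas γ = 5/3.
Adiabatic step: V₂/V₁ = 0.04016; T₂ = T₁·24.9^(2/3) = 3488 K.
Isobaric step: V₃/V₂ = T₃/T₂ = 409/3488.
V₃/V₁ = (V₂/V₁)(V₃/V₂) = 0.04016 × (409/3488) = 0.00471.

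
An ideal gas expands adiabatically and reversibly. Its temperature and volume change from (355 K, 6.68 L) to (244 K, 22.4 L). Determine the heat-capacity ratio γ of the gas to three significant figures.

TV^(γ−1) = const ⇒ γ − 1 = ln(T₂/T₁) / ln(V₁/V₂).
γ = 1 + ln(244/355) / ln(6.68/22.4) = 1.31.

γ ≈ 1.31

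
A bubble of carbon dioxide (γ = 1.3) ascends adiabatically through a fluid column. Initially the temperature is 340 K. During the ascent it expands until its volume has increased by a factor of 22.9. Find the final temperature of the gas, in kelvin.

T₂ ≈ 133 K

Adiabatic: T₁V₁^(γ−1) = T₂V₂^(γ−1) ⇒ T₂ = T₁ (V₁/V₂)^(γ−1).
T₂ = 340 × (1/22.9)^(0.3) = 132.9 K.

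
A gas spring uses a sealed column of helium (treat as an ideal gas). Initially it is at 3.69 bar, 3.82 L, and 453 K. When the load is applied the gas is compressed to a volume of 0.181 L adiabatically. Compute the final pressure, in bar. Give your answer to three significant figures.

P₂ ≈ 595 bar

Adiabatic: P₁V₁^γ = P₂V₂^γ ⇒ P₂ = P₁ (V₁/V₂)^γ.
γ = 5/3 for a monatomic ideal gas.
P₂ = 3.69 × (3.82/0.181)^(5/3) = 594.7 bar.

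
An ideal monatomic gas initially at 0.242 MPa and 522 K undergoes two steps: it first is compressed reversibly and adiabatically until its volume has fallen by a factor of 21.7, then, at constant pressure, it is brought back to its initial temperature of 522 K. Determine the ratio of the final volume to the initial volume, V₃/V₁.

V₃/V₁ ≈ 0.00592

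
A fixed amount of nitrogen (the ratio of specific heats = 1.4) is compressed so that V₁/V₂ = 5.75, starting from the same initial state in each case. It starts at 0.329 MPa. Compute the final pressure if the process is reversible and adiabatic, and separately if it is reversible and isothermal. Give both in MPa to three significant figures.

Isothermal: P₂ = P₁(V₁/V₂) = 0.329×5.75 = 1.892 MPa.
Adiabatic: P₂ = P₁(V₁/V₂)^γ = 0.329×5.75^(1.4) = 3.808 MPa.

adiabatic: 3.81 MPa; isothermal: 1.89 MPa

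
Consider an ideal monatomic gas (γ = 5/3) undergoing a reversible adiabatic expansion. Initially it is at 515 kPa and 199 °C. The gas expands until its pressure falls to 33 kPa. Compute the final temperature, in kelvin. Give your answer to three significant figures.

Adiabatic: T₂/T₁ = (P₂/P₁)^((γ−1)/γ).
T₁ = 199 °C = 472.1 K.
T₂ = 472.1 × (33/515)^(2/5) = 157.3 K.

T₂ ≈ 157 K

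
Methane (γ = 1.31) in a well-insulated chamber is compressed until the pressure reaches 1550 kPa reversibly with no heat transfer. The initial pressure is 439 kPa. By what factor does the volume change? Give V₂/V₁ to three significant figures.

From PV^γ = const, V₂/V₁ = (P₁/P₂)^(1/γ).
V₂/V₁ = (439/1550)^(0.763) = 0.3818.

V₂/V₁ ≈ 0.382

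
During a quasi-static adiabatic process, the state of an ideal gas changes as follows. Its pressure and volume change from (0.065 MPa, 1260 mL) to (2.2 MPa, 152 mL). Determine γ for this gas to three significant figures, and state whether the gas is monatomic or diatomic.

PV^γ = const ⇒ γ = ln(P₂/P₁) / ln(V₁/V₂).
γ = ln(2.2/0.065) / ln(1260/152) = 1.665.
γ ≈ 1.67 is close to 5/3, so the gas is monatomic.

γ ≈ 1.67; monatomic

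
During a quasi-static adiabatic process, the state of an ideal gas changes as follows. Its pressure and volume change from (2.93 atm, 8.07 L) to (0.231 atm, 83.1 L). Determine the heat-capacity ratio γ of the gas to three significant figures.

γ ≈ 1.09

PV^γ = const ⇒ γ = ln(P₂/P₁) / ln(V₁/V₂).
γ = ln(0.231/2.93) / ln(8.07/83.1) = 1.089.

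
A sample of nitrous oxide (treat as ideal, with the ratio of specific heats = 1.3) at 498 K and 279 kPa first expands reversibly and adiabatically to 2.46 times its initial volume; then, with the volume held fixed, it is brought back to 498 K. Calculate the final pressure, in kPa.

Adiabatic step (PV^γ = const): P₂ = 279×(1/2.46)^(1.3) = 86.57 kPa; T₂ = 498×(1/2.46)^(0.3) = 380.1 K.
Isochoric: P₃ = P₂(T₃/T₂) = 86.57 × (498/380.1) = 113.4 kPa.

P₃ ≈ 113 kPa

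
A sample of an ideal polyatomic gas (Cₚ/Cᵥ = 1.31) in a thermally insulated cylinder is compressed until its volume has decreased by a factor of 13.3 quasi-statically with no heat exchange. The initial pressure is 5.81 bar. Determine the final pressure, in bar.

Since PV^γ is constant along a reversible adiabat, P₂ = P₁ (V₁/V₂)^γ.
P₂ = 5.81 × 13.3^(1.31) = 172.4 bar.

P₂ ≈ 172 bar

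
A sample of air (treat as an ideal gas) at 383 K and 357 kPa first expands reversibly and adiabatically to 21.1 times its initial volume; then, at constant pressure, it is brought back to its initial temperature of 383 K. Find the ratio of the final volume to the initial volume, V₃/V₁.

V₃/V₁ ≈ 71.4

For a diatomic ideal gas γ = 7/5.
Adiabatic step: V₂/V₁ = 21.1; T₂ = T₁·(1/21.1)^(2/5) = 113.1 K.
Isobaric step: V₃/V₂ = T₃/T₂ = 383/113.1.
V₃/V₁ = (V₂/V₁)(V₃/V₂) = 21.1 × (383/113.1) = 71.45.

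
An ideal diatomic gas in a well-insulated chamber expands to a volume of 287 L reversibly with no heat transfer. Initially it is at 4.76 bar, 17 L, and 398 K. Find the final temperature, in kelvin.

For a reversible adiabat TV^(γ−1) is constant, so T₂ = T₁ (V₁/V₂)^(γ−1).
γ = 7/5 for a diatomic ideal gas.
T₂ = 398 × (17/287)^(2/5) = 128.5 K.

T₂ ≈ 129 K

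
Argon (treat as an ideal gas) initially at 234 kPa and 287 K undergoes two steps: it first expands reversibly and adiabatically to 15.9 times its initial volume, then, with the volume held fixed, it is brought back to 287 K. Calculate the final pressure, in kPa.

For a monatomic ideal gas γ = 5/3.
Adiabatic step (PV^γ = const): P₂ = 234×(1/15.9)^(5/3) = 2.327 kPa; T₂ = 287×(1/15.9)^(2/3) = 45.39 K.
Isochoric: P₃ = P₂(T₃/T₂) = 2.327 × (287/45.39) = 14.72 kPa.

P₃ ≈ 14.7 kPa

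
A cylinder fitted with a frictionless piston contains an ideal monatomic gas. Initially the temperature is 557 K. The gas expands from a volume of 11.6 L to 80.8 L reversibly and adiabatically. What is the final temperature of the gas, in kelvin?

T₂ ≈ 153 K

For a reversible adiabat TV^(γ−1) is constant, so T₂ = T₁ (V₁/V₂)^(γ−1).
For a monatomic ideal gas γ = 5/3, so γ−1 = 2/3.
T₂ = 557 × (11.6/80.8)^(2/3) = 152.7 K.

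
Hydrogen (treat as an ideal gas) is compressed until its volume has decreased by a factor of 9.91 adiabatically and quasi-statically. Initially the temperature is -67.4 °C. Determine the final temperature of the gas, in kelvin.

T₂ ≈ 515 K

Adiabatic: T₁V₁^(γ−1) = T₂V₂^(γ−1) ⇒ T₂ = T₁ (V₁/V₂)^(γ−1).
For a diatomic ideal gas γ = 7/5, so γ−1 = 2/5.
T₁ = -67.4 °C = 205.7 K.
T₂ = 205.7 × 9.91^(2/5) = 515 K.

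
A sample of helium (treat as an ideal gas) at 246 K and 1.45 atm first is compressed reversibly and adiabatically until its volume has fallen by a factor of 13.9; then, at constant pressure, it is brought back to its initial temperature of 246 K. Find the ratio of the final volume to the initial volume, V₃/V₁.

V₃/V₁ ≈ 0.0124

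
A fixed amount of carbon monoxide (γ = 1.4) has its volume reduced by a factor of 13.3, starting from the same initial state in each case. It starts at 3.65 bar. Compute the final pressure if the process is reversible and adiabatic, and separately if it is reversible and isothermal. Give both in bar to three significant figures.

adiabatic: 137 bar; isothermal: 48.5 bar

Isothermal: P₂ = P₁(V₁/V₂) = 3.65×13.3 = 48.55 bar.
Adiabatic: P₂ = P₁(V₁/V₂)^γ = 3.65×13.3^(1.4) = 136.7 bar.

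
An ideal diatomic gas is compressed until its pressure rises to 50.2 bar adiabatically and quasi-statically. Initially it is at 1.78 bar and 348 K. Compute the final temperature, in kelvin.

Along an adiabat T P^((1−γ)/γ) is constant, so T₂ = T₁ (P₂/P₁)^((γ−1)/γ).
For a diatomic ideal gas γ = 7/5, so (γ−1)/γ = 2/7.
T₂ = 348 × (50.2/1.78)^(2/7) = 903.5 K.

T₂ ≈ 904 K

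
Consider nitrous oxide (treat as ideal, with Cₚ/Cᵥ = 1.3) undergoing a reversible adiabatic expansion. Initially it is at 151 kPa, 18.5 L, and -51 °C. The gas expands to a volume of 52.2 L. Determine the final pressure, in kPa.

Since PV^γ is constant along a reversible adiabat, P₂ = P₁ (V₁/V₂)^γ.
P₂ = 151 × (18.5/52.2)^(1.3) = 39.2 kPa.

P₂ ≈ 39.2 kPa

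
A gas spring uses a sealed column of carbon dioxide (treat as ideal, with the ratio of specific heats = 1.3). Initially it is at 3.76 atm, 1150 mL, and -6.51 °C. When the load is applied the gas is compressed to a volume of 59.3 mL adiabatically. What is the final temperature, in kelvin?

For a reversible adiabat TV^(γ−1) is constant, so T₂ = T₁ (V₁/V₂)^(γ−1).
T₁ = -6.51 °C = 266.6 K.
T₂ = 266.6 × (1150/59.3)^(0.3) = 649 K.

T₂ ≈ 649 K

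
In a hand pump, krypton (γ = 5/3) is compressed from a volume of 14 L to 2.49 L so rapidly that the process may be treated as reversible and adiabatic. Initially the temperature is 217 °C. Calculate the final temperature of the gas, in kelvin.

T₂ ≈ 1550 K

Adiabatic: T₁V₁^(γ−1) = T₂V₂^(γ−1) ⇒ T₂ = T₁ (V₁/V₂)^(γ−1).
T₁ = 217 °C = 490.1 K.
T₂ = 490.1 × (14/2.49)^(2/3) = 1550 K.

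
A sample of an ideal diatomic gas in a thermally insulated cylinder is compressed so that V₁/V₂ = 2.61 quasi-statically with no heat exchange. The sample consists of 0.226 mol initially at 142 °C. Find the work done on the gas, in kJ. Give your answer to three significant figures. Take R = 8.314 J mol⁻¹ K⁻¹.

Adiabatic: T₁V₁^(γ−1) = T₂V₂^(γ−1) ⇒ T₂ = T₁ (V₁/V₂)^(γ−1).
γ = 7/5 for a diatomic ideal gas, so γ−1 = 2/5.
T₁ = 142 °C = 415.1 K.
T₂ = 415.1 × 2.61^(2/5) = 609.3 K.
Q = 0, so ΔU = W_on_gas = nCᵥΔT with Cᵥ = R/(γ−1) = 20.79 J/(mol·K).
ΔU = 0.226 × 20.79 × (609.3 − 415.1) = 912.2 J.

W ≈ 0.912 kJ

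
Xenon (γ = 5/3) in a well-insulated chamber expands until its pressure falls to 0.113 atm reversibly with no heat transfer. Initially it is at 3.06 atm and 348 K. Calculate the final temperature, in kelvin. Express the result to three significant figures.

T₂ ≈ 93.0 K

Along an adiabat T P^((1−γ)/γ) is constant, so T₂ = T₁ (P₂/P₁)^((γ−1)/γ).
T₂ = 348 × (0.113/3.06)^(2/5) = 93.01 K.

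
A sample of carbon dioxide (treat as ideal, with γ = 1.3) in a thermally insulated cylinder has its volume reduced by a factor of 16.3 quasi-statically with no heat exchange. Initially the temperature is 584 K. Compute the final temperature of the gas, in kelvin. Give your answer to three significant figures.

T₂ ≈ 1350 K

Adiabatic: T₁V₁^(γ−1) = T₂V₂^(γ−1) ⇒ T₂ = T₁ (V₁/V₂)^(γ−1).
T₂ = 584 × 16.3^(0.3) = 1349 K.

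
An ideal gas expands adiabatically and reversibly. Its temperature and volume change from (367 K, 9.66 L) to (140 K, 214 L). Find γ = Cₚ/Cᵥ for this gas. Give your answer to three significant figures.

γ ≈ 1.31

TV^(γ−1) = const ⇒ γ − 1 = ln(T₂/T₁) / ln(V₁/V₂).
γ = 1 + ln(140/367) / ln(9.66/214) = 1.311.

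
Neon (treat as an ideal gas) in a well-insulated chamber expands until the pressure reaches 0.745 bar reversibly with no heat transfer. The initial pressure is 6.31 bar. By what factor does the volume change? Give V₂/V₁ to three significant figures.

From PV^γ = const, V₂/V₁ = (P₁/P₂)^(1/γ).
For a monatomic ideal gas γ = 5/3.
V₂/V₁ = (6.31/0.745)^(3/5) = 3.603.

V₂/V₁ ≈ 3.60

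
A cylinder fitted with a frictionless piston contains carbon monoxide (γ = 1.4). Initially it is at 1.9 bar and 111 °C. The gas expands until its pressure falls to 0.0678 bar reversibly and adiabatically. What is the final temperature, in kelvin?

T₂ ≈ 148 K

Adiabatic: T₂/T₁ = (P₂/P₁)^((γ−1)/γ).
T₁ = 111 °C = 384.1 K.
T₂ = 384.1 × (0.0678/1.9)^(0.286) = 148.2 K.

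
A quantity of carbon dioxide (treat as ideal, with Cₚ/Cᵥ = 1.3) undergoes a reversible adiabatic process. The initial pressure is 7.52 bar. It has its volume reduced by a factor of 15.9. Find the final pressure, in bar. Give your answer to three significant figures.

P₂ ≈ 274 bar

Since PV^γ is constant along a reversible adiabat, P₂ = P₁ (V₁/V₂)^γ.
P₂ = 7.52 × 15.9^(1.3) = 274.2 bar.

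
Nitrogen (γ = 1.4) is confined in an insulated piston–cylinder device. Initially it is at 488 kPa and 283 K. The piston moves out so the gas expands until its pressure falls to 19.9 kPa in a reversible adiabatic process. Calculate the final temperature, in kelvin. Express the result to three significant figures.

Along an adiabat T P^((1−γ)/γ) is constant, so T₂ = T₁ (P₂/P₁)^((γ−1)/γ).
T₂ = 283 × (19.9/488)^(0.286) = 113.4 K.

T₂ ≈ 113 K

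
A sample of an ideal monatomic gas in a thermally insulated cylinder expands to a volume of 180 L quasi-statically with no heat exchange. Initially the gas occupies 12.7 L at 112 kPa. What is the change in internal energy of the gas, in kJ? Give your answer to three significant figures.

ΔU ≈ -1.77 kJ

γ = 5/3 for a monatomic ideal gas.
P₂ = P₁(V₁/V₂)^γ = 112×(12.7/180)^(5/3) = 1.349 kPa.
For a reversible adiabat, W_by_gas = (P₁V₁ − P₂V₂)/(γ−1).
W_by = (112000×0.0127 − 1349×0.18) / (2/3) = 1769 J.
Q = 0 ⇒ ΔU = −W_by = -1769 J.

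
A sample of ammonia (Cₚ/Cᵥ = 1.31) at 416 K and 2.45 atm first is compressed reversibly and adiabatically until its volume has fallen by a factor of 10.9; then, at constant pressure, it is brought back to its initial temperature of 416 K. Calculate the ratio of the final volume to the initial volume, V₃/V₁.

Adiabatic step: V₂/V₁ = 0.09174; T₂ = T₁·10.9^(0.31) = 872.4 K.
Isobaric step: V₃/V₂ = T₃/T₂ = 416/872.4.
V₃/V₁ = (V₂/V₁)(V₃/V₂) = 0.09174 × (416/872.4) = 0.04375.

V₃/V₁ ≈ 0.0437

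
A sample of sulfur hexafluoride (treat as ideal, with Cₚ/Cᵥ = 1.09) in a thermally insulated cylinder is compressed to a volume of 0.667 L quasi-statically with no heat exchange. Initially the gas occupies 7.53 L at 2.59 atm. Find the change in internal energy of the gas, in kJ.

P₂ = P₁(V₁/V₂)^γ = 2.59×(7.53/0.667)^(1.09) = 36.37 atm.
For a reversible adiabat, W_by_gas = (P₁V₁ − P₂V₂)/(γ−1).
W_by = (262400×0.00753 − 3.685×10^6×0.000667) / (0.09) = -5352 J.
Q = 0 ⇒ ΔU = −W_by = 5352 J.

ΔU ≈ 5.35 kJ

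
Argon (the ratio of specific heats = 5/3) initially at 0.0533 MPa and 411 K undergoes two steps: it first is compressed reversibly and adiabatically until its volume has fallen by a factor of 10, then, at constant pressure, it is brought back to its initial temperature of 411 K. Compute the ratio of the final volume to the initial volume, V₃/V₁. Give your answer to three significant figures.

Adiabatic step: V₂/V₁ = 0.1; T₂ = T₁·10^(2/3) = 1908 K.
Isobaric step: V₃/V₂ = T₃/T₂ = 411/1908.
V₃/V₁ = (V₂/V₁)(V₃/V₂) = 0.1 × (411/1908) = 0.02154.

V₃/V₁ ≈ 0.0215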